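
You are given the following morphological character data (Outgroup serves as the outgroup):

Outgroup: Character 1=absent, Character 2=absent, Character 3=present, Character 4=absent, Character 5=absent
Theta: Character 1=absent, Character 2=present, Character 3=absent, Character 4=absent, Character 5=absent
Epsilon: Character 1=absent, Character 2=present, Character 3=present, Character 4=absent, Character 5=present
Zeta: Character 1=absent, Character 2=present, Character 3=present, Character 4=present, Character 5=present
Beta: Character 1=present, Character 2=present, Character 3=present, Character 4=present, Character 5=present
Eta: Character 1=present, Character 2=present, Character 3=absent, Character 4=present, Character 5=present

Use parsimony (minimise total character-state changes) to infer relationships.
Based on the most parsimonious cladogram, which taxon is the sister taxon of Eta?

Character polarity is set by the outgroup: the derived state is whichever differs from the outgroup's state, so for Character 3 the derived state is 'absent', and for the remaining characters it is 'present'.
Only Beta and Eta show the derived state 'present' for Character 1, supporting them as a clade.
All ingroup taxa share the derived state 'present' for Character 2; it defines the ingroup but does not resolve relationships within it.
Character 3 groups Eta and Theta, which is incompatible with the clades supported by the remaining characters; treating it as convergent (homoplasy) costs fewer steps than any alternative tree.
Character 4: derived state 'present' in Beta, Eta, and Zeta only — synapomorphy for {Beta, Eta, Zeta}.
Character 5: derived state 'present' in Beta, Epsilon, Eta, and Zeta only — synapomorphy for {Beta, Epsilon, Eta, Zeta}.
Most parsimonious ingroup topology: (Theta,(Epsilon,(Zeta,(Beta,Eta)))).
Eta and Beta form a cherry on this tree, so they are sister taxa.

Beta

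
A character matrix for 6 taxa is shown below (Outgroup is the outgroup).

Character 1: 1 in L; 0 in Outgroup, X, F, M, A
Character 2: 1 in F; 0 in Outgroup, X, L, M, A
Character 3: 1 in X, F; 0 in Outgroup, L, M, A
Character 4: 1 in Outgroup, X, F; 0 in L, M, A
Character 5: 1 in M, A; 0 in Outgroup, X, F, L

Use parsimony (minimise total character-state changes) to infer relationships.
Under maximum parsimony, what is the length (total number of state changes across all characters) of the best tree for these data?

Character polarity is set by the outgroup: the derived state is whichever differs from the outgroup's state, so for Character 4 the derived state is '0', and for the remaining characters it is '1'.
Character 1 (derived state '1') is unique to L (autapomorphy; uninformative for grouping).
Character 2: derived state '1' in F only — an autapomorphy, so it tells us nothing about relationships among taxa.
Character 3: derived state '1' in F and X only — synapomorphy for {F, X}.
Only A, L, and M show the derived state '0' for Character 4, supporting them as a clade.
Only A and M show the derived state '1' for Character 5, supporting them as a clade.
Most parsimonious ingroup topology: ((X,F),(L,(M,A))).
Changes per character on this tree: Character 1: 1; Character 2: 1; Character 3: 1; Character 4: 1; Character 5: 1.
Total = 5.

5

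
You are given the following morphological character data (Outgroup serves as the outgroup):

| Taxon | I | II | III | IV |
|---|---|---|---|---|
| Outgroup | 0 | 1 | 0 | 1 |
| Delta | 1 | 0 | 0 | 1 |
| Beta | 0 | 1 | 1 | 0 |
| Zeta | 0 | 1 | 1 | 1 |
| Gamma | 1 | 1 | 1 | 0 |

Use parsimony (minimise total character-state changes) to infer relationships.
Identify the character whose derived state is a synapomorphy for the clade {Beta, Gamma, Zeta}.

III

Character polarity is set by the outgroup: the derived state is whichever differs from the outgroup's state, so for II, IV the derived state is '0', and for the remaining characters it is '1'.
I groups Delta and Gamma, which is incompatible with the clades supported by the remaining characters; treating it as convergent (homoplasy) costs fewer steps than any alternative tree.
II (derived state '0') is unique to Delta (autapomorphy; uninformative for grouping).
Only Beta, Gamma, and Zeta show the derived state '1' for III, supporting them as a clade.
Only Beta and Gamma show the derived state '0' for IV, supporting them as a clade.
Most parsimonious ingroup topology: (Delta,((Beta,Gamma),Zeta)).
The clade {Beta, Gamma, Zeta} is supported by III: its derived state '1' occurs in exactly those taxa and in no other taxon (including the outgroup).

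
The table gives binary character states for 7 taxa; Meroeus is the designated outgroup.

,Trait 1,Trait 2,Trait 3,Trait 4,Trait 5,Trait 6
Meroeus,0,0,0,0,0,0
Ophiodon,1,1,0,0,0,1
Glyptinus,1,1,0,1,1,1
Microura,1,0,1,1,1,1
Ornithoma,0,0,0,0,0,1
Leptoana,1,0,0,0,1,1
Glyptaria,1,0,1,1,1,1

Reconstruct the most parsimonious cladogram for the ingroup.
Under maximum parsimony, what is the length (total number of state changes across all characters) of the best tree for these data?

The outgroup has state '0' for every character, so '1' is the derived state throughout.
Trait 1: derived state '1' in Glyptaria, Glyptinus, Leptoana, Microura, and Ophiodon only — synapomorphy for {Glyptaria, Glyptinus, Leptoana, Microura, Ophiodon}.
Trait 2 groups Glyptinus and Ophiodon, which is incompatible with the clades supported by the remaining characters; treating it as convergent (homoplasy) costs fewer steps than any alternative tree.
Trait 3 (derived state '1') is shared by Glyptaria and Microura — a synapomorphy uniting that clade.
Only Glyptaria, Glyptinus, and Microura show the derived state '1' for Trait 4, supporting them as a clade.
Trait 5 (derived state '1') is shared by Glyptaria, Glyptinus, Leptoana, and Microura — a synapomorphy uniting that clade.
All ingroup taxa share the derived state '1' for Trait 6; it defines the ingroup but does not resolve relationships within it.
Most parsimonious ingroup topology: ((Ophiodon,((Glyptinus,(Microura,Glyptaria)),Leptoana)),Ornithoma).
Changes per character on this tree: Trait 1: 1; Trait 2: 2; Trait 3: 1; Trait 4: 1; Trait 5: 1; Trait 6: 1.
Total = 7.

7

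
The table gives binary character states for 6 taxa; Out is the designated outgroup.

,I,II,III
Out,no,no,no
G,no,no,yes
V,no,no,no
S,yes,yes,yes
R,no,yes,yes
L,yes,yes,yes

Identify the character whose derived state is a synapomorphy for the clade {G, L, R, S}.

III

The outgroup has state 'no' for every character, so 'yes' is the derived state throughout.
Only L and S show the derived state 'yes' for I, supporting them as a clade.
II: derived state 'yes' in L, R, and S only — synapomorphy for {L, R, S}.
III (derived state 'yes') is shared by G, L, R, and S — a synapomorphy uniting that clade.
Most parsimonious ingroup topology: ((G,((S,L),R)),V).
The clade {G, L, R, S} is supported by III: its derived state 'yes' occurs in exactly those taxa and in no other taxon (including the outgroup).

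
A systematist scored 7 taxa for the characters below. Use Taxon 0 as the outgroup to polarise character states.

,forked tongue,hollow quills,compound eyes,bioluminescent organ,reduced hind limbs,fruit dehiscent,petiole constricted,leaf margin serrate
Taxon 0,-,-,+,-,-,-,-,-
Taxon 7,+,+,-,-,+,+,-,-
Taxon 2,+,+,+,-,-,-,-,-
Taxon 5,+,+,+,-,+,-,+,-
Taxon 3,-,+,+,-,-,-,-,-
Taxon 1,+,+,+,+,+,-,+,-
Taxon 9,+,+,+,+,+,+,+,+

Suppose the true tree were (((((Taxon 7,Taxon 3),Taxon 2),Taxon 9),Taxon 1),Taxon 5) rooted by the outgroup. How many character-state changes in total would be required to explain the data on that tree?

Map each character onto (((((Taxon 7,Taxon 3),Taxon 2),Taxon 9),Taxon 1),Taxon 5) (rooted by Taxon 0) and count the minimum state changes it requires (Fitch parsimony):
forked tongue: 2; hollow quills: 1; compound eyes: 1; bioluminescent organ: 2; reduced hind limbs: 3; fruit dehiscent: 2; petiole constricted: 2; leaf margin serrate: 1.
Total tree length = 14.

14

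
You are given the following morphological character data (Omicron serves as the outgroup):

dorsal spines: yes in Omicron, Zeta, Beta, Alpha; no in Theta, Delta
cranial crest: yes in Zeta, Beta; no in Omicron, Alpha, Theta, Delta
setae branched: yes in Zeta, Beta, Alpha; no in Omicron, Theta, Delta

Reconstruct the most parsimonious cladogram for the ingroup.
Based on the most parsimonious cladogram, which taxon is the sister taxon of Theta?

Character polarity is set by the outgroup: the derived state is whichever differs from the outgroup's state, so for dorsal spines the derived state is 'no', and for the remaining characters it is 'yes'.
dorsal spines (derived state 'no') is shared by Delta and Theta — a synapomorphy uniting that clade.
cranial crest: derived state 'yes' in Beta and Zeta only — synapomorphy for {Beta, Zeta}.
setae branched (derived state 'yes') is shared by Alpha, Beta, and Zeta — a synapomorphy uniting that clade.
Most parsimonious ingroup topology: (((Zeta,Beta),Alpha),(Theta,Delta)).
Theta and Delta form a cherry on this tree, so they are sister taxa.

Delta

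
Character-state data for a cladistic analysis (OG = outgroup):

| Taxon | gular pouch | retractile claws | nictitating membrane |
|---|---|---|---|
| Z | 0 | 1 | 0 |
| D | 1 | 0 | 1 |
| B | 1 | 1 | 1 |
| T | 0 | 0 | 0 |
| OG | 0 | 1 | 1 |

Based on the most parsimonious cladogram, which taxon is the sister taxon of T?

Z

Character polarity is set by the outgroup: the derived state is whichever differs from the outgroup's state, so for retractile claws, nictitating membrane the derived state is '0', and for the remaining characters it is '1'.
gular pouch: derived state '1' in B and D only — synapomorphy for {B, D}.
retractile claws groups D and T, which is incompatible with the clades supported by the remaining characters; treating it as convergent (homoplasy) costs fewer steps than any alternative tree.
nictitating membrane: derived state '0' in T and Z only — synapomorphy for {T, Z}.
Most parsimonious ingroup topology: ((Z,T),(D,B)).
T and Z form a cherry on this tree, so they are sister taxa.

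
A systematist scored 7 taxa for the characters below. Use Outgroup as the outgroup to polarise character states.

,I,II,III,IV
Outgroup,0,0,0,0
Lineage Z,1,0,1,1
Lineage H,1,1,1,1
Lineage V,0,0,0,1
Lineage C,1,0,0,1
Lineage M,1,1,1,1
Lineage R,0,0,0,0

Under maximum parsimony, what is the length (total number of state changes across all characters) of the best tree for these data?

4

The outgroup has state '0' for every character, so '1' is the derived state throughout.
I (derived state '1') is shared by Lineage C, Lineage H, Lineage M, and Lineage Z — a synapomorphy uniting that clade.
II (derived state '1') is shared by Lineage H and Lineage M — a synapomorphy uniting that clade.
Only Lineage H, Lineage M, and Lineage Z show the derived state '1' for III, supporting them as a clade.
IV (derived state '1') is shared by Lineage C, Lineage H, Lineage M, Lineage V, and Lineage Z — a synapomorphy uniting that clade.
Most parsimonious ingroup topology: ((((Lineage Z,(Lineage H,Lineage M)),Lineage C),Lineage V),Lineage R).
Changes per character on this tree: I: 1; II: 1; III: 1; IV: 1.
Total = 4.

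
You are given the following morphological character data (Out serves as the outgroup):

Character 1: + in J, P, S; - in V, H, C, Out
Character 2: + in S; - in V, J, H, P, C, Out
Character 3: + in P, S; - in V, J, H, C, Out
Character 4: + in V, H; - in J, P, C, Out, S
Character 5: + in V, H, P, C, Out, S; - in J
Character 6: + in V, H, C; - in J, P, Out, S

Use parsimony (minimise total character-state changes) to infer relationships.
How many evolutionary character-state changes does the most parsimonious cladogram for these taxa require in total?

6

Character polarity is set by the outgroup: the derived state is whichever differs from the outgroup's state, so for Character 5 the derived state is '-', and for the remaining characters it is '+'.
Character 1: derived state '+' in J, P, and S only — synapomorphy for {J, P, S}.
Character 2 (derived state '+') is unique to S (autapomorphy; uninformative for grouping).
Only P and S show the derived state '+' for Character 3, supporting them as a clade.
Only H and V show the derived state '+' for Character 4, supporting them as a clade.
Character 5 (derived state '-') is unique to J (autapomorphy; uninformative for grouping).
Character 6: derived state '+' in C, H, and V only — synapomorphy for {C, H, V}.
Most parsimonious ingroup topology: (((P,S),J),((V,H),C)).
Changes per character on this tree: Character 1: 1; Character 2: 1; Character 3: 1; Character 4: 1; Character 5: 1; Character 6: 1.
Total = 6.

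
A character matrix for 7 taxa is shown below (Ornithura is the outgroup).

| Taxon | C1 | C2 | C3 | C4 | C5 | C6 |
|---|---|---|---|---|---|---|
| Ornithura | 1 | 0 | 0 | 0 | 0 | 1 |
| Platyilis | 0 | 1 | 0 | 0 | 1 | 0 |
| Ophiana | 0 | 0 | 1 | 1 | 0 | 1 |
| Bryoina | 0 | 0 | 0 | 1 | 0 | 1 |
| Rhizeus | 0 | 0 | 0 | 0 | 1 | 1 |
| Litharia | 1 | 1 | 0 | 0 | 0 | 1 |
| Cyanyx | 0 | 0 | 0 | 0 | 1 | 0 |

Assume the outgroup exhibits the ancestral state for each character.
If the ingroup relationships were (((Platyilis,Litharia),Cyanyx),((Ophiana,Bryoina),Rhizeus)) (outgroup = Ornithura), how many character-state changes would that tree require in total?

Map each character onto (((Platyilis,Litharia),Cyanyx),((Ophiana,Bryoina),Rhizeus)) (rooted by Ornithura) and count the minimum state changes it requires (Fitch parsimony):
C1: 2; C2: 1; C3: 1; C4: 1; C5: 3; C6: 2.
Total tree length = 10.

10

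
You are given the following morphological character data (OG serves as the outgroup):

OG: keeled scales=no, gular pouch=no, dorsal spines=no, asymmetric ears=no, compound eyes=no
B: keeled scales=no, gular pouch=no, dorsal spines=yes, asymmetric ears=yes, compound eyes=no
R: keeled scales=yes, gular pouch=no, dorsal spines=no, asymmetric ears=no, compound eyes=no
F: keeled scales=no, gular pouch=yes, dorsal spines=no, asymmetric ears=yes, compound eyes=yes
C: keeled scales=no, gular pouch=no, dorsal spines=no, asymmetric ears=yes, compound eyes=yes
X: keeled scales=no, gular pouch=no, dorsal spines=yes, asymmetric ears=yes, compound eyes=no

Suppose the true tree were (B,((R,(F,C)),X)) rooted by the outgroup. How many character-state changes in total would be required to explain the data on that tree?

Map each character onto (B,((R,(F,C)),X)) (rooted by OG) and count the minimum state changes it requires (Fitch parsimony):
keeled scales: 1; gular pouch: 1; dorsal spines: 2; asymmetric ears: 2; compound eyes: 1.
Total tree length = 7.

7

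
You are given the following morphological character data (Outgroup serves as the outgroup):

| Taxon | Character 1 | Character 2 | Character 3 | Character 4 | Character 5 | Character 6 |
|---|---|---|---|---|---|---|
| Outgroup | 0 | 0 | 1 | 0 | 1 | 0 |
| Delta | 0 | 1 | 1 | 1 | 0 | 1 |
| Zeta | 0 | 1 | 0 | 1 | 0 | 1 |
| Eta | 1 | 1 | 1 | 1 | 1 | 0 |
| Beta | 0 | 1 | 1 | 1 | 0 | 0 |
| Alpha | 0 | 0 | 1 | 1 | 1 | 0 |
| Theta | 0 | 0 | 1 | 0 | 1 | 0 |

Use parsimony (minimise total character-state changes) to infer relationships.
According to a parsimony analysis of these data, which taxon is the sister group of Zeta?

Delta

Character polarity is set by the outgroup: the derived state is whichever differs from the outgroup's state, so for Character 3, Character 5 the derived state is '0', and for the remaining characters it is '1'.
Character 1 (derived state '1') is unique to Eta (autapomorphy; uninformative for grouping).
Character 2 (derived state '1') is shared by Beta, Delta, Eta, and Zeta — a synapomorphy uniting that clade.
Character 3: derived state '0' in Zeta only — an autapomorphy, so it tells us nothing about relationships among taxa.
Character 4 (derived state '1') is shared by Alpha, Beta, Delta, Eta, and Zeta — a synapomorphy uniting that clade.
Character 5 (derived state '0') is shared by Beta, Delta, and Zeta — a synapomorphy uniting that clade.
Character 6 (derived state '1') is shared by Delta and Zeta — a synapomorphy uniting that clade.
Most parsimonious ingroup topology: (((((Delta,Zeta),Beta),Eta),Alpha),Theta).
Zeta and Delta form a cherry on this tree, so they are sister taxa.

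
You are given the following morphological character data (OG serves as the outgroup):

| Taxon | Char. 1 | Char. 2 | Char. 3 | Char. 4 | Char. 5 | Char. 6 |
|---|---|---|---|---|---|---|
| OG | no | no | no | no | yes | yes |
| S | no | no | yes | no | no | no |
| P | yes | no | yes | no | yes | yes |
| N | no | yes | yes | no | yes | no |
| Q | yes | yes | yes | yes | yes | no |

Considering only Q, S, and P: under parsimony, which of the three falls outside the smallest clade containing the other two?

Character polarity is set by the outgroup: the derived state is whichever differs from the outgroup's state, so for Char. 5, Char. 6 the derived state is 'no', and for the remaining characters it is 'yes'.
Char. 1 groups P and Q, which is incompatible with the clades supported by the remaining characters; treating it as convergent (homoplasy) costs fewer steps than any alternative tree.
Only N and Q show the derived state 'yes' for Char. 2, supporting them as a clade.
All ingroup taxa share the derived state 'yes' for Char. 3; it defines the ingroup but does not resolve relationships within it.
Char. 4 (derived state 'yes') is unique to Q (autapomorphy; uninformative for grouping).
Char. 5: derived state 'no' in S only — an autapomorphy, so it tells us nothing about relationships among taxa.
Char. 6: derived state 'no' in N, Q, and S only — synapomorphy for {N, Q, S}.
Most parsimonious ingroup topology: ((S,(N,Q)),P).
Q and S share a more recent common ancestor with each other than either does with P, so P is the least closely related of the three.

P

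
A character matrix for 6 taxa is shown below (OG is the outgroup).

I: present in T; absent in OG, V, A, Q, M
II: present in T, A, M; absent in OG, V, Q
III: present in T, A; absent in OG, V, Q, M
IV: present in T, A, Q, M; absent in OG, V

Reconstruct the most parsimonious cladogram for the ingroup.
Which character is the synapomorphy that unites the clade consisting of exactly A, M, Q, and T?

IV

The outgroup has state 'absent' for every character, so 'present' is the derived state throughout.
I (derived state 'present') is unique to T (autapomorphy; uninformative for grouping).
II: derived state 'present' in A, M, and T only — synapomorphy for {A, M, T}.
Only A and T show the derived state 'present' for III, supporting them as a clade.
IV (derived state 'present') is shared by A, M, Q, and T — a synapomorphy uniting that clade.
Most parsimonious ingroup topology: (V,(((T,A),M),Q)).
The clade {A, M, Q, T} is supported by IV: its derived state 'present' occurs in exactly those taxa and in no other taxon (including the outgroup).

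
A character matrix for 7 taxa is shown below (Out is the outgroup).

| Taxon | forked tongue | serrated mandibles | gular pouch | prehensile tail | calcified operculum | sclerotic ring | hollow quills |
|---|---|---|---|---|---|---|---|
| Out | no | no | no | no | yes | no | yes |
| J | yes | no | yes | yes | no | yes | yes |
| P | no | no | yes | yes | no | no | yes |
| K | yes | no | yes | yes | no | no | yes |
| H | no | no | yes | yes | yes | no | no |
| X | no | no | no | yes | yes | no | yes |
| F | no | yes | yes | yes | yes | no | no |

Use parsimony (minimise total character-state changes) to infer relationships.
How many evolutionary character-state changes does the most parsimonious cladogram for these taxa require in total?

7

Character polarity is set by the outgroup: the derived state is whichever differs from the outgroup's state, so for calcified operculum, hollow quills the derived state is 'no', and for the remaining characters it is 'yes'.
Only J and K show the derived state 'yes' for forked tongue, supporting them as a clade.
serrated mandibles: derived state 'yes' in F only — an autapomorphy, so it tells us nothing about relationships among taxa.
gular pouch: derived state 'yes' in F, H, J, K, and P only — synapomorphy for {F, H, J, K, P}.
All ingroup taxa share the derived state 'yes' for prehensile tail; it defines the ingroup but does not resolve relationships within it.
Only J, K, and P show the derived state 'no' for calcified operculum, supporting them as a clade.
sclerotic ring (derived state 'yes') is unique to J (autapomorphy; uninformative for grouping).
hollow quills: derived state 'no' in F and H only — synapomorphy for {F, H}.
Most parsimonious ingroup topology: ((((J,K),P),(H,F)),X).
Changes per character on this tree: forked tongue: 1; serrated mandibles: 1; gular pouch: 1; prehensile tail: 1; calcified operculum: 1; sclerotic ring: 1; hollow quills: 1.
Total = 7.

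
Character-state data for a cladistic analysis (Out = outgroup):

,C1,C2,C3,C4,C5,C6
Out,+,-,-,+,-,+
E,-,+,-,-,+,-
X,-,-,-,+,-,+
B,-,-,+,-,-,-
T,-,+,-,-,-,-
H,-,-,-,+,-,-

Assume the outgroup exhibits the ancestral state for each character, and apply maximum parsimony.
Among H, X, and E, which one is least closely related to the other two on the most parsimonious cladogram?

Character polarity is set by the outgroup: the derived state is whichever differs from the outgroup's state, so for C1, C4, C6 the derived state is '-', and for the remaining characters it is '+'.
C1 (derived state '-') is shared by all ingroup taxa — unites the whole ingroup.
C2 (derived state '+') is shared by E and T — a synapomorphy uniting that clade.
C3: derived state '+' in B only — an autapomorphy, so it tells us nothing about relationships among taxa.
Only B, E, and T show the derived state '-' for C4, supporting them as a clade.
C5 (derived state '+') is unique to E (autapomorphy; uninformative for grouping).
Only B, E, H, and T show the derived state '-' for C6, supporting them as a clade.
Most parsimonious ingroup topology: ((((E,T),B),H),X).
H and E share a more recent common ancestor with each other than either does with X, so X is the least closely related of the three.

X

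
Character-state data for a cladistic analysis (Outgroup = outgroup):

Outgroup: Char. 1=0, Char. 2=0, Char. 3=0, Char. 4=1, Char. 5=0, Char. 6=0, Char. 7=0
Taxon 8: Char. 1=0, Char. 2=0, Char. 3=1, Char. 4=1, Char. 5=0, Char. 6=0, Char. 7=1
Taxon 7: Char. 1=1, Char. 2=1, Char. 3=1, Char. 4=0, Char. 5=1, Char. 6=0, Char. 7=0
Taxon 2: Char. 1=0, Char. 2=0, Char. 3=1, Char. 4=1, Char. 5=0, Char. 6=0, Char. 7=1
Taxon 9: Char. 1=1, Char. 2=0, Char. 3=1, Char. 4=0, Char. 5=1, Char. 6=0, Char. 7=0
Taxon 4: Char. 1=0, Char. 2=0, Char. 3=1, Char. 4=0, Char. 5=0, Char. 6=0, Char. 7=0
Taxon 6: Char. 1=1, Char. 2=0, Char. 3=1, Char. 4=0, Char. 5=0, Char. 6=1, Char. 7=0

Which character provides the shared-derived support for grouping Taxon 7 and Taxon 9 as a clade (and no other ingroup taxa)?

Char. 5

Character polarity is set by the outgroup: the derived state is whichever differs from the outgroup's state, so for Char. 4 the derived state is '0', and for the remaining characters it is '1'.
Only Taxon 6, Taxon 7, and Taxon 9 show the derived state '1' for Char. 1, supporting them as a clade.
Char. 2 (derived state '1') is unique to Taxon 7 (autapomorphy; uninformative for grouping).
Char. 3 (derived state '1') is shared by all ingroup taxa — unites the whole ingroup.
Char. 4: derived state '0' in Taxon 4, Taxon 6, Taxon 7, and Taxon 9 only — synapomorphy for {Taxon 4, Taxon 6, Taxon 7, Taxon 9}.
Char. 5 (derived state '1') is shared by Taxon 7 and Taxon 9 — a synapomorphy uniting that clade.
Char. 6: derived state '1' in Taxon 6 only — an autapomorphy, so it tells us nothing about relationships among taxa.
Char. 7: derived state '1' in Taxon 2 and Taxon 8 only — synapomorphy for {Taxon 2, Taxon 8}.
Most parsimonious ingroup topology: ((Taxon 8,Taxon 2),(((Taxon 7,Taxon 9),Taxon 6),Taxon 4)).
The clade {Taxon 7, Taxon 9} is supported by Char. 5: its derived state '1' occurs in exactly those taxa and in no other taxon (including the outgroup).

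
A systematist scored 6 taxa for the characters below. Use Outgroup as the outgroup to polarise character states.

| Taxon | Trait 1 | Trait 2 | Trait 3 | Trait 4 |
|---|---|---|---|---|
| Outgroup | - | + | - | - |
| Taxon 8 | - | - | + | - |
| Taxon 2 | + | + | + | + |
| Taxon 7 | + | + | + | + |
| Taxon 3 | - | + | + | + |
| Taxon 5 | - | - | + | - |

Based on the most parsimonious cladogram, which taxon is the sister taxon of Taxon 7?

Character polarity is set by the outgroup: the derived state is whichever differs from the outgroup's state, so for Trait 2 the derived state is '-', and for the remaining characters it is '+'.
Trait 1 (derived state '+') is shared by Taxon 2 and Taxon 7 — a synapomorphy uniting that clade.
Only Taxon 5 and Taxon 8 show the derived state '-' for Trait 2, supporting them as a clade.
All ingroup taxa share the derived state '+' for Trait 3; it defines the ingroup but does not resolve relationships within it.
Trait 4 (derived state '+') is shared by Taxon 2, Taxon 3, and Taxon 7 — a synapomorphy uniting that clade.
Most parsimonious ingroup topology: ((Taxon 8,Taxon 5),((Taxon 2,Taxon 7),Taxon 3)).
Taxon 7 and Taxon 2 form a cherry on this tree, so they are sister taxa.

Taxon 2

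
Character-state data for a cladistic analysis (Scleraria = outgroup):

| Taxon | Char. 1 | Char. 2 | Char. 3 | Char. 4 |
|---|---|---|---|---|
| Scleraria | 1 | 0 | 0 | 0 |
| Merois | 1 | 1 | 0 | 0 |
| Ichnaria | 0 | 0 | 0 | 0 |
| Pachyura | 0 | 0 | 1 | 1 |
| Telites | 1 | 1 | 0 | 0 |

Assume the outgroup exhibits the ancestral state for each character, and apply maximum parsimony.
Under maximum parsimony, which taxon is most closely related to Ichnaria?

Pachyura

Character polarity is set by the outgroup: the derived state is whichever differs from the outgroup's state, so for Char. 1 the derived state is '0', and for the remaining characters it is '1'.
Char. 1: derived state '0' in Ichnaria and Pachyura only — synapomorphy for {Ichnaria, Pachyura}.
Char. 2 (derived state '1') is shared by Merois and Telites — a synapomorphy uniting that clade.
Char. 3 (derived state '1') is unique to Pachyura (autapomorphy; uninformative for grouping).
Char. 4: derived state '1' in Pachyura only — an autapomorphy, so it tells us nothing about relationships among taxa.
Most parsimonious ingroup topology: ((Merois,Telites),(Ichnaria,Pachyura)).
Ichnaria and Pachyura form a cherry on this tree, so they are sister taxa.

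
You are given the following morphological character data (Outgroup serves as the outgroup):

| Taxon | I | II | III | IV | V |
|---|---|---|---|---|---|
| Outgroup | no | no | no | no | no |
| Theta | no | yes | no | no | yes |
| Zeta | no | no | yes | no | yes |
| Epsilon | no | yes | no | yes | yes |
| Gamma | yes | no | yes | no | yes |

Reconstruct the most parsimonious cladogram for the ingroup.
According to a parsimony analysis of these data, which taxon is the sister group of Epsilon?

The outgroup has state 'no' for every character, so 'yes' is the derived state throughout.
I: derived state 'yes' in Gamma only — an autapomorphy, so it tells us nothing about relationships among taxa.
II (derived state 'yes') is shared by Epsilon and Theta — a synapomorphy uniting that clade.
Only Gamma and Zeta show the derived state 'yes' for III, supporting them as a clade.
IV: derived state 'yes' in Epsilon only — an autapomorphy, so it tells us nothing about relationships among taxa.
All ingroup taxa share the derived state 'yes' for V; it defines the ingroup but does not resolve relationships within it.
Most parsimonious ingroup topology: ((Theta,Epsilon),(Zeta,Gamma)).
Epsilon and Theta form a cherry on this tree, so they are sister taxa.

Theta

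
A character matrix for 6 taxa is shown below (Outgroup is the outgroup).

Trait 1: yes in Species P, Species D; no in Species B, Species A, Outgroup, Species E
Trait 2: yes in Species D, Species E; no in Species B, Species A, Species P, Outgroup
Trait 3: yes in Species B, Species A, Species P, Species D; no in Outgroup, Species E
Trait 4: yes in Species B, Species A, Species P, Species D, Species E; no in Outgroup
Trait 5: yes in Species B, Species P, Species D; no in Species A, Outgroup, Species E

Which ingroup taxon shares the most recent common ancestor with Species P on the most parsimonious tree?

The outgroup has state 'no' for every character, so 'yes' is the derived state throughout.
Only Species D and Species P show the derived state 'yes' for Trait 1, supporting them as a clade.
Trait 2 groups Species D and Species E, which is incompatible with the clades supported by the remaining characters; treating it as convergent (homoplasy) costs fewer steps than any alternative tree.
Trait 3: derived state 'yes' in Species A, Species B, Species D, and Species P only — synapomorphy for {Species A, Species B, Species D, Species P}.
All ingroup taxa share the derived state 'yes' for Trait 4; it defines the ingroup but does not resolve relationships within it.
Trait 5 (derived state 'yes') is shared by Species B, Species D, and Species P — a synapomorphy uniting that clade.
Most parsimonious ingroup topology: ((((Species D,Species P),Species B),Species A),Species E).
Species P and Species D form a cherry on this tree, so they are sister taxa.

Species D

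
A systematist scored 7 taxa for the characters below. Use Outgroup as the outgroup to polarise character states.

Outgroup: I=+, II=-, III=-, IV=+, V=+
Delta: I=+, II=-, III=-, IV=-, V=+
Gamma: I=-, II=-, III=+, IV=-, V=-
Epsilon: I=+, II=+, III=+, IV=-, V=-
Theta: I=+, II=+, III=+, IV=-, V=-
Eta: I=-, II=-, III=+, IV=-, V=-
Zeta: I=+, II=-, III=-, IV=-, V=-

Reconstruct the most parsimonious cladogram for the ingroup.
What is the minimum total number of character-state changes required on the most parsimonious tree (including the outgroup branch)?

5

Character polarity is set by the outgroup: the derived state is whichever differs from the outgroup's state, so for I, IV, V the derived state is '-', and for the remaining characters it is '+'.
I: derived state '-' in Eta and Gamma only — synapomorphy for {Eta, Gamma}.
Only Epsilon and Theta show the derived state '+' for II, supporting them as a clade.
Only Epsilon, Eta, Gamma, and Theta show the derived state '+' for III, supporting them as a clade.
IV (derived state '-') is shared by all ingroup taxa — unites the whole ingroup.
V: derived state '-' in Epsilon, Eta, Gamma, Theta, and Zeta only — synapomorphy for {Epsilon, Eta, Gamma, Theta, Zeta}.
Most parsimonious ingroup topology: (Delta,(((Gamma,Eta),(Epsilon,Theta)),Zeta)).
Changes per character on this tree: I: 1; II: 1; III: 1; IV: 1; V: 1.
Total = 5.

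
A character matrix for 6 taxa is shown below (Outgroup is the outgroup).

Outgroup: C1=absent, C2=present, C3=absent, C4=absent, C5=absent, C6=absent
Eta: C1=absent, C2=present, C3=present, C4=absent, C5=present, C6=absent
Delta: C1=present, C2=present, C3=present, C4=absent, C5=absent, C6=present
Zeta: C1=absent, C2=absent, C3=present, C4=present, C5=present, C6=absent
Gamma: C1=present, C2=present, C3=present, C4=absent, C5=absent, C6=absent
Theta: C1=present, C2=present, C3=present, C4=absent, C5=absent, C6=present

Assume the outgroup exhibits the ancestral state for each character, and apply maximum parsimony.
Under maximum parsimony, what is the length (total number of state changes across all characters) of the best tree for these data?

Character polarity is set by the outgroup: the derived state is whichever differs from the outgroup's state, so for C2 the derived state is 'absent', and for the remaining characters it is 'present'.
C1 (derived state 'present') is shared by Delta, Gamma, and Theta — a synapomorphy uniting that clade.
C2 (derived state 'absent') is unique to Zeta (autapomorphy; uninformative for grouping).
All ingroup taxa share the derived state 'present' for C3; it defines the ingroup but does not resolve relationships within it.
C4 (derived state 'present') is unique to Zeta (autapomorphy; uninformative for grouping).
C5 (derived state 'present') is shared by Eta and Zeta — a synapomorphy uniting that clade.
C6: derived state 'present' in Delta and Theta only — synapomorphy for {Delta, Theta}.
Most parsimonious ingroup topology: ((Eta,Zeta),((Delta,Theta),Gamma)).
Changes per character on this tree: C1: 1; C2: 1; C3: 1; C4: 1; C5: 1; C6: 1.
Total = 6.

6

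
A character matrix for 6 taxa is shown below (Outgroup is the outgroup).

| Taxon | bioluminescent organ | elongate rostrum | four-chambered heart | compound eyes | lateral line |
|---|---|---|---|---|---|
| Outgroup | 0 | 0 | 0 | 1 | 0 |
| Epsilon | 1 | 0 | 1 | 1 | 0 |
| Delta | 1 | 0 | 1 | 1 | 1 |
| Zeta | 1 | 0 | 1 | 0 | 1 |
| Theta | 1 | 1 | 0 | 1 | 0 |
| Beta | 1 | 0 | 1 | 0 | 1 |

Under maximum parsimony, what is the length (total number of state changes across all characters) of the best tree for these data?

Character polarity is set by the outgroup: the derived state is whichever differs from the outgroup's state, so for compound eyes the derived state is '0', and for the remaining characters it is '1'.
All ingroup taxa share the derived state '1' for bioluminescent organ; it defines the ingroup but does not resolve relationships within it.
elongate rostrum: derived state '1' in Theta only — an autapomorphy, so it tells us nothing about relationships among taxa.
four-chambered heart (derived state '1') is shared by Beta, Delta, Epsilon, and Zeta — a synapomorphy uniting that clade.
compound eyes: derived state '0' in Beta and Zeta only — synapomorphy for {Beta, Zeta}.
Only Beta, Delta, and Zeta show the derived state '1' for lateral line, supporting them as a clade.
Most parsimonious ingroup topology: ((Epsilon,(Delta,(Zeta,Beta))),Theta).
Changes per character on this tree: bioluminescent organ: 1; elongate rostrum: 1; four-chambered heart: 1; compound eyes: 1; lateral line: 1.
Total = 5.

5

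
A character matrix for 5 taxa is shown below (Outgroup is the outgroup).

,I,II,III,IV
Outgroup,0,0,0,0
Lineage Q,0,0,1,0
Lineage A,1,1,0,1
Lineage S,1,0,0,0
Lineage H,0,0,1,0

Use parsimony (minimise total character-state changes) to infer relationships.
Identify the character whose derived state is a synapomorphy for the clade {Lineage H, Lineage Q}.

The outgroup has state '0' for every character, so '1' is the derived state throughout.
I (derived state '1') is shared by Lineage A and Lineage S — a synapomorphy uniting that clade.
II (derived state '1') is unique to Lineage A (autapomorphy; uninformative for grouping).
III (derived state '1') is shared by Lineage H and Lineage Q — a synapomorphy uniting that clade.
IV (derived state '1') is unique to Lineage A (autapomorphy; uninformative for grouping).
Most parsimonious ingroup topology: ((Lineage Q,Lineage H),(Lineage A,Lineage S)).
The clade {Lineage H, Lineage Q} is supported by III: its derived state '1' occurs in exactly those taxa and in no other taxon (including the outgroup).

III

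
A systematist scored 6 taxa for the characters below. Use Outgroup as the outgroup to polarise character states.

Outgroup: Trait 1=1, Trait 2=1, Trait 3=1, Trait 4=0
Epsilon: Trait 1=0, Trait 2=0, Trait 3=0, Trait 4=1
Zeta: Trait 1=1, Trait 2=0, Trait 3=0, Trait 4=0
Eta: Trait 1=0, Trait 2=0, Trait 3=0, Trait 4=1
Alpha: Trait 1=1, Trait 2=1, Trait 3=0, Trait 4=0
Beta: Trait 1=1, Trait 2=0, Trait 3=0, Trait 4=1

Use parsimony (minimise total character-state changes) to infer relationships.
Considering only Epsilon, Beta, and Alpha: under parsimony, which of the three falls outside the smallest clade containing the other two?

Alpha

Character polarity is set by the outgroup: the derived state is whichever differs from the outgroup's state, so for Trait 1, Trait 2, Trait 3 the derived state is '0', and for the remaining characters it is '1'.
Only Epsilon and Eta show the derived state '0' for Trait 1, supporting them as a clade.
Trait 2: derived state '0' in Beta, Epsilon, Eta, and Zeta only — synapomorphy for {Beta, Epsilon, Eta, Zeta}.
All ingroup taxa share the derived state '0' for Trait 3; it defines the ingroup but does not resolve relationships within it.
Trait 4: derived state '1' in Beta, Epsilon, and Eta only — synapomorphy for {Beta, Epsilon, Eta}.
Most parsimonious ingroup topology: ((((Epsilon,Eta),Beta),Zeta),Alpha).
Epsilon and Beta share a more recent common ancestor with each other than either does with Alpha, so Alpha is the least closely related of the three.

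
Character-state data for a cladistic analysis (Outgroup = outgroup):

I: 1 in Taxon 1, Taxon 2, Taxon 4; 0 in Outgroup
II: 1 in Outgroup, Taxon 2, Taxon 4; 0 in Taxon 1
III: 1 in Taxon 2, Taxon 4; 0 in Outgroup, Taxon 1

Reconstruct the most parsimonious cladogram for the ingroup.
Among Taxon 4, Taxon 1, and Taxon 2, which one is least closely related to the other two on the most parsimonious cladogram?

Character polarity is set by the outgroup: the derived state is whichever differs from the outgroup's state, so for II the derived state is '0', and for the remaining characters it is '1'.
I (derived state '1') is shared by all ingroup taxa — unites the whole ingroup.
II: derived state '0' in Taxon 1 only — an autapomorphy, so it tells us nothing about relationships among taxa.
III (derived state '1') is shared by Taxon 2 and Taxon 4 — a synapomorphy uniting that clade.
Most parsimonious ingroup topology: (Taxon 1,(Taxon 2,Taxon 4)).
Taxon 4 and Taxon 2 share a more recent common ancestor with each other than either does with Taxon 1, so Taxon 1 is the least closely related of the three.

Taxon 1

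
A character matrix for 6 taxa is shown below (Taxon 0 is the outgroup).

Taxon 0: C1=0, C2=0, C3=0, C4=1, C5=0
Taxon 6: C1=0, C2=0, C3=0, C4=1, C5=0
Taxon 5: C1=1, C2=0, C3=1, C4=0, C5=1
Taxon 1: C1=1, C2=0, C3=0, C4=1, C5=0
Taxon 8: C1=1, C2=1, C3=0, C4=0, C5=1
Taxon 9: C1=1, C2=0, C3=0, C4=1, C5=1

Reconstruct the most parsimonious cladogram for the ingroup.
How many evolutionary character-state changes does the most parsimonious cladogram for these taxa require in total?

Character polarity is set by the outgroup: the derived state is whichever differs from the outgroup's state, so for C4 the derived state is '0', and for the remaining characters it is '1'.
Only Taxon 1, Taxon 5, Taxon 8, and Taxon 9 show the derived state '1' for C1, supporting them as a clade.
C2: derived state '1' in Taxon 8 only — an autapomorphy, so it tells us nothing about relationships among taxa.
C3 (derived state '1') is unique to Taxon 5 (autapomorphy; uninformative for grouping).
C4: derived state '0' in Taxon 5 and Taxon 8 only — synapomorphy for {Taxon 5, Taxon 8}.
Only Taxon 5, Taxon 8, and Taxon 9 show the derived state '1' for C5, supporting them as a clade.
Most parsimonious ingroup topology: (Taxon 6,(((Taxon 5,Taxon 8),Taxon 9),Taxon 1)).
Changes per character on this tree: C1: 1; C2: 1; C3: 1; C4: 1; C5: 1.
Total = 5.

5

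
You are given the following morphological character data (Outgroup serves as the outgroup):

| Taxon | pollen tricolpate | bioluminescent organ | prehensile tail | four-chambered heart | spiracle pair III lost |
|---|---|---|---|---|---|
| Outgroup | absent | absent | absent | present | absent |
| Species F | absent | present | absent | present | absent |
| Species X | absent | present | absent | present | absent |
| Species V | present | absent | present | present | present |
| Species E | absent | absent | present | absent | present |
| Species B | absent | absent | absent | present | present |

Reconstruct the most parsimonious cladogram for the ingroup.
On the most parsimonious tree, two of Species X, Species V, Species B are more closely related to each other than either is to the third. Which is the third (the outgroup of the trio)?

Character polarity is set by the outgroup: the derived state is whichever differs from the outgroup's state, so for four-chambered heart the derived state is 'absent', and for the remaining characters it is 'present'.
pollen tricolpate (derived state 'present') is unique to Species V (autapomorphy; uninformative for grouping).
Only Species F and Species X show the derived state 'present' for bioluminescent organ, supporting them as a clade.
prehensile tail: derived state 'present' in Species E and Species V only — synapomorphy for {Species E, Species V}.
four-chambered heart (derived state 'absent') is unique to Species E (autapomorphy; uninformative for grouping).
spiracle pair III lost (derived state 'present') is shared by Species B, Species E, and Species V — a synapomorphy uniting that clade.
Most parsimonious ingroup topology: ((Species F,Species X),((Species V,Species E),Species B)).
Species B and Species V share a more recent common ancestor with each other than either does with Species X, so Species X is the least closely related of the three.

Species X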